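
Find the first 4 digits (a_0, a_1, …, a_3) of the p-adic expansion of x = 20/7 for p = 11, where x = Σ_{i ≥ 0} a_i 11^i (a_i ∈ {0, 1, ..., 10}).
(a_0, …, a_3) = (6, 6, 1, 3)

v_11(20/7) = 0 (numerator and denominator both coprime to 11), so x ∈ ℤ_11^×. Compute digits iteratively via a_i = x_i mod 11, x_{i+1} = (x_i − a_i)/11, with x_0 = x:
  x_0 = 20/7;  a_0 = 6;  x_1 = (x_0 − 6)/11 = -2/7
  x_1 = -2/7;  a_1 = 6;  x_2 = (x_1 − 6)/11 = -4/7
  x_2 = -4/7;  a_2 = 1;  x_3 = (x_2 − 1)/11 = -1/7
  x_3 = -1/7;  a_3 = 3;  x_4 = (x_3 − 3)/11 = -2/7
Digits: (6, 6, 1, 3).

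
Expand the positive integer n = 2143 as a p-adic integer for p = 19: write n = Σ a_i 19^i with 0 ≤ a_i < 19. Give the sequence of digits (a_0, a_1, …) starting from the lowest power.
(a_0, a_1, …) = (15, 17, 5)

Repeated division by 19 gives the digits low-to-high: 2143 = 15 + 17·19^1 + 5·19^2. Digit sequence: (15, 17, 5).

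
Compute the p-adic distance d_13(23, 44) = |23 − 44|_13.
d_13(23, 44) = 1

Step 1 — x − y = 23 − 44 = -21. Step 2 — v_13(-21) = 0 (factor: -21 = −(13^0 · 21); the sign does not affect v_p). Step 3 — |x − y|_13 = 13^{0} = 1.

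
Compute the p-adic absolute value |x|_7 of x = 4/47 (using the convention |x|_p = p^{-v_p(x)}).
|4/47|_7 = 1

Step 1 — compute v_7(x) by factoring powers of 7 out of the numerator and denominator: v_7(4/47) = 0. Step 2 — apply |x|_p = p^{-v_p(x)} = 7^{0} = 1.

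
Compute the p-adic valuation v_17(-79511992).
v_17(-79511992) = 5

v_17(n) is the largest exponent k such that 17^k divides n. Factor out: -79511992 = -17^5 · 56. (Sign doesn't affect v_p.) So v_17(-79511992) = 5.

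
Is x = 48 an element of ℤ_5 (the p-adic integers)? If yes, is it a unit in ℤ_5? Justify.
x ∈ ℤ_5^× (unit); v_5(x) = 0

ℤ_5 = {x ∈ ℚ_5 : v_5(x) ≥ 0} and ℤ_5^× = {x ∈ ℤ_5 : v_5(x) = 0}. Here v_5(48) = v_5(num) − v_5(den) = 0; compare against these criteria.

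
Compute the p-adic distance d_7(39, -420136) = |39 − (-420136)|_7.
d_7(39, -420136) = 1/16807

Step 1 — x − y = 39 − (-420136) = 420175. Step 2 — v_7(420175) = 5 (factor: 420175 = (7^5 · 25); the sign does not affect v_p). Step 3 — |x − y|_7 = 7^{-5} = 1/16807.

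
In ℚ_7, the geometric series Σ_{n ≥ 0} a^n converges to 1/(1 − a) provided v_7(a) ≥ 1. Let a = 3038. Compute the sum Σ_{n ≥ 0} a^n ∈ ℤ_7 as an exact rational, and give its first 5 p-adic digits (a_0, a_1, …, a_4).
Σ a^n = 1/(1 − a) = -1/3037;  first 5 digits = (1, 0, 6, 1, 2)

v_7(a) = 2 ≥ 1, so the series converges in ℤ_7 to 1/(1 − a) = 1/(1 − 3038) = -1/3037. Expand this rational in ℤ_7: compute digits iteratively via d_i = x_i mod 7, x_{i+1} = (x_i − d_i)/7. The first 5 digits are (1, 0, 6, 1, 2).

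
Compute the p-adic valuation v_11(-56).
v_11(-56) = 0

v_11(n) is the largest exponent k such that 11^k divides n. Factor out: -56 = -11^0 · 56. (Sign doesn't affect v_p.) So v_11(-56) = 0.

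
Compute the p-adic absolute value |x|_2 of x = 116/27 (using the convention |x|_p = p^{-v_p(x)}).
|116/27|_2 = 1/4

Step 1 — compute v_2(x) by factoring powers of 2 out of the numerator and denominator: v_2(116/27) = 2. Step 2 — apply |x|_p = p^{-v_p(x)} = 2^{-2} = 1/4.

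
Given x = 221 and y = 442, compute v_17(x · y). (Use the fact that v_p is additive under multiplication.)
v_17(97682) = 2

v_p(x) = 1 (factor: 221 = 17^1 · 13); v_p(y) = 1 (factor: 442 = 17^1 · 26). Additivity: v_p(xy) = v_p(x) + v_p(y) = 1 + 1 = 2. (Direct check: xy = 97682 = 17^2 · (338).)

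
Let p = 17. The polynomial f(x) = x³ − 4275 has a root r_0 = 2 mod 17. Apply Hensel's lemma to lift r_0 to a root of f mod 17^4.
r_3 = 10304 (mod 83521)

Hensel: r_{i+1} = r_i − f(r_i)/f′(r_i) mod 17^{i+2}, where f′(x) = 3x². Iterate:
  r_0 = 2 (mod 17)
  r_1 = 189 (mod 289)
  r_2 = 478 (mod 4913)
  r_3 = 10304 (mod 83521)
Final: r = 10304 with f(r) ≡ 0 mod 17^4.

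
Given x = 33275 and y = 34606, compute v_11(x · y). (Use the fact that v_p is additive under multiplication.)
v_11(1151514650) = 6

v_p(x) = 3 (factor: 33275 = 11^3 · 25); v_p(y) = 3 (factor: 34606 = 11^3 · 26). Additivity: v_p(xy) = v_p(x) + v_p(y) = 3 + 3 = 6. (Direct check: xy = 1151514650 = 11^6 · (650).)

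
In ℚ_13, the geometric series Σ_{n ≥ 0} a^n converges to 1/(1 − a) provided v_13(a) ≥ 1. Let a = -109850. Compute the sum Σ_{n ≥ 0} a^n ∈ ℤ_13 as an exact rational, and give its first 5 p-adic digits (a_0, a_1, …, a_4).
Σ a^n = 1/(1 − a) = 1/109851;  first 5 digits = (1, 0, 0, 2, 9)

v_13(a) = 3 ≥ 1, so the series converges in ℤ_13 to 1/(1 − a) = 1/(1 − (-109850)) = 1/109851. Expand this rational in ℤ_13: compute digits iteratively via d_i = x_i mod 13, x_{i+1} = (x_i − d_i)/13. The first 5 digits are (1, 0, 0, 2, 9).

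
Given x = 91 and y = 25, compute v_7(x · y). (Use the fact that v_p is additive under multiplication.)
v_7(2275) = 1

v_p(x) = 1 (factor: 91 = 7^1 · 13); v_p(y) = 0 (factor: 25 = 7^0 · 25). Additivity: v_p(xy) = v_p(x) + v_p(y) = 1 + 0 = 1. (Direct check: xy = 2275 = 7^1 · (325).)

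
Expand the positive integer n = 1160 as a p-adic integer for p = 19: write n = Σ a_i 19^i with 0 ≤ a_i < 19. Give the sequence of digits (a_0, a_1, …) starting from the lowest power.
(a_0, a_1, …) = (1, 4, 3)

Repeated division by 19 gives the digits low-to-high: 1160 = 1 + 4·19^1 + 3·19^2. Digit sequence: (1, 4, 3).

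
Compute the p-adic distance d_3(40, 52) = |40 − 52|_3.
d_3(40, 52) = 1/3

Step 1 — x − y = 40 − 52 = -12. Step 2 — v_3(-12) = 1 (factor: -12 = −(3^1 · 4); the sign does not affect v_p). Step 3 — |x − y|_3 = 3^{-1} = 1/3.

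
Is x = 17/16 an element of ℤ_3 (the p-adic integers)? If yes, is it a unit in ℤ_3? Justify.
x ∈ ℤ_3^× (unit); v_3(x) = 0

ℤ_3 = {x ∈ ℚ_3 : v_3(x) ≥ 0} and ℤ_3^× = {x ∈ ℤ_3 : v_3(x) = 0}. Here v_3(17/16) = v_3(num) − v_3(den) = 0; compare against these criteria.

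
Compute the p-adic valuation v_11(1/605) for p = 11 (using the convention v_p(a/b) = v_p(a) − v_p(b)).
v_11(1/605) = -2

Factor powers of 11 from the numerator and denominator of the reduced fraction: 1 = 11^0 · 1 and 605 = 11^2 · 5. Apply v_p(a/b) = v_p(a) − v_p(b): v_11(1/605) = 0 − 2 = -2.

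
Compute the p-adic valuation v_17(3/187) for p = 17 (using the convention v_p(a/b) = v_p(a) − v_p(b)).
v_17(3/187) = -1

Factor powers of 17 from the numerator and denominator of the reduced fraction: 3 = 17^0 · 3 and 187 = 17^1 · 11. Apply v_p(a/b) = v_p(a) − v_p(b): v_17(3/187) = 0 − 1 = -1.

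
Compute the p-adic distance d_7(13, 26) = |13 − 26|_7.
d_7(13, 26) = 1

Step 1 — x − y = 13 − 26 = -13. Step 2 — v_7(-13) = 0 (factor: -13 = −(7^0 · 13); the sign does not affect v_p). Step 3 — |x − y|_7 = 7^{0} = 1.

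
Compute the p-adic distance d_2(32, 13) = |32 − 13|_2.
d_2(32, 13) = 1

Step 1 — x − y = 32 − 13 = 19. Step 2 — v_2(19) = 0 (factor: 19 = (2^0 · 19); the sign does not affect v_p). Step 3 — |x − y|_2 = 2^{0} = 1.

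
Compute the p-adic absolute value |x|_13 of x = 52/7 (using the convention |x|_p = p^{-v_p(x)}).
|52/7|_13 = 1/13

Step 1 — compute v_13(x) by factoring powers of 13 out of the numerator and denominator: v_13(52/7) = 1. Step 2 — apply |x|_p = p^{-v_p(x)} = 13^{-1} = 1/13.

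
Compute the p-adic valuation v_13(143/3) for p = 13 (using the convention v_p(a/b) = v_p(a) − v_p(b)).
v_13(143/3) = 1

Factor powers of 13 from the numerator and denominator of the reduced fraction: 143 = 13^1 · 11 and 3 = 13^0 · 3. Apply v_p(a/b) = v_p(a) − v_p(b): v_13(143/3) = 1 − 0 = 1.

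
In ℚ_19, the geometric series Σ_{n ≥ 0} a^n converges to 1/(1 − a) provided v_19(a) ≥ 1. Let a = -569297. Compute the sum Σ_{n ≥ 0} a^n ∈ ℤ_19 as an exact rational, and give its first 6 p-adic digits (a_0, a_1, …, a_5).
Σ a^n = 1/(1 − a) = 1/569298;  first 6 digits = (1, 0, 0, 12, 14, 18)

v_19(a) = 3 ≥ 1, so the series converges in ℤ_19 to 1/(1 − a) = 1/(1 − (-569297)) = 1/569298. Expand this rational in ℤ_19: compute digits iteratively via d_i = x_i mod 19, x_{i+1} = (x_i − d_i)/19. The first 6 digits are (1, 0, 0, 12, 14, 18).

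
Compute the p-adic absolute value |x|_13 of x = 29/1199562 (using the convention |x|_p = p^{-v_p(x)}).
|29/1199562|_13 = 28561

Step 1 — compute v_13(x) by factoring powers of 13 out of the numerator and denominator: v_13(29/1199562) = -4. Step 2 — apply |x|_p = p^{-v_p(x)} = 13^{4} = 28561.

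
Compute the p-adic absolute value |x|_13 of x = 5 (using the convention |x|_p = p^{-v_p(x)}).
|5|_13 = 1

Step 1 — compute v_13(x) by factoring powers of 13 out of the numerator and denominator: v_13(5) = 0. Step 2 — apply |x|_p = p^{-v_p(x)} = 13^{0} = 1.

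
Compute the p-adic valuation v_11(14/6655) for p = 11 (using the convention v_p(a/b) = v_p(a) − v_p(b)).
v_11(14/6655) = -3

Factor powers of 11 from the numerator and denominator of the reduced fraction: 14 = 11^0 · 14 and 6655 = 11^3 · 5. Apply v_p(a/b) = v_p(a) − v_p(b): v_11(14/6655) = 0 − 3 = -3.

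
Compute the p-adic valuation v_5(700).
v_5(700) = 2

v_5(n) is the largest exponent k such that 5^k divides n. Factor out: 700 = 5^2 · 28. (Sign doesn't affect v_p.) So v_5(700) = 2.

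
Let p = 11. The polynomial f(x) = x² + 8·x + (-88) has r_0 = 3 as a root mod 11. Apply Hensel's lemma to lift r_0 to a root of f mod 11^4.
r_3 = 14138 (mod 14641)

Hensel: r_{i+1} = r_i − f(r_i)·(f′(r_i))^{-1} mod 11^{i+2}, f′(x) = 2x + 8. Iterate:
  r_0 = 3 (mod 11)
  r_1 = 102 (mod 121)
  r_2 = 828 (mod 1331)
  r_3 = 14138 (mod 14641)
Final: r = 14138 satisfies f(r) ≡ 0 mod 11^4.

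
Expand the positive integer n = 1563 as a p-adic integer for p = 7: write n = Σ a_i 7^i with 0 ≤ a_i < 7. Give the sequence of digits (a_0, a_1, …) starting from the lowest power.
(a_0, a_1, …) = (2, 6, 3, 4)

Repeated division by 7 gives the digits low-to-high: 1563 = 2 + 6·7^1 + 3·7^2 + 4·7^3. Digit sequence: (2, 6, 3, 4).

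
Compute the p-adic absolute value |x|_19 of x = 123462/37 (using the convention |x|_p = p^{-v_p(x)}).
|123462/37|_19 = 1/6859

Step 1 — compute v_19(x) by factoring powers of 19 out of the numerator and denominator: v_19(123462/37) = 3. Step 2 — apply |x|_p = p^{-v_p(x)} = 19^{-3} = 1/6859.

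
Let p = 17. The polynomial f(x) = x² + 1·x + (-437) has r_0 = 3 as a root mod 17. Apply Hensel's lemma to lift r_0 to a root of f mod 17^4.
r_3 = 5596 (mod 83521)

Hensel: r_{i+1} = r_i − f(r_i)·(f′(r_i))^{-1} mod 17^{i+2}, f′(x) = 2x + 1. Iterate:
  r_0 = 3 (mod 17)
  r_1 = 105 (mod 289)
  r_2 = 683 (mod 4913)
  r_3 = 5596 (mod 83521)
Final: r = 5596 satisfies f(r) ≡ 0 mod 17^4.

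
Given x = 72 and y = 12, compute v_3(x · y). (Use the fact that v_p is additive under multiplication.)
v_3(864) = 3

v_p(x) = 2 (factor: 72 = 3^2 · 8); v_p(y) = 1 (factor: 12 = 3^1 · 4). Additivity: v_p(xy) = v_p(x) + v_p(y) = 2 + 1 = 3. (Direct check: xy = 864 = 3^3 · (32).)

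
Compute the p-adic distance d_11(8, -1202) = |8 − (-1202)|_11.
d_11(8, -1202) = 1/121

Step 1 — x − y = 8 − (-1202) = 1210. Step 2 — v_11(1210) = 2 (factor: 1210 = (11^2 · 10); the sign does not affect v_p). Step 3 — |x − y|_11 = 11^{-2} = 1/121.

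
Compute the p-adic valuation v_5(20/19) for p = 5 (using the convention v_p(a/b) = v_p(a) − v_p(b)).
v_5(20/19) = 1

Factor powers of 5 from the numerator and denominator of the reduced fraction: 20 = 5^1 · 4 and 19 = 5^0 · 19. Apply v_p(a/b) = v_p(a) − v_p(b): v_5(20/19) = 1 − 0 = 1.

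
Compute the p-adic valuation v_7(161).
v_7(161) = 1

v_7(n) is the largest exponent k such that 7^k divides n. Factor out: 161 = 7^1 · 23. (Sign doesn't affect v_p.) So v_7(161) = 1.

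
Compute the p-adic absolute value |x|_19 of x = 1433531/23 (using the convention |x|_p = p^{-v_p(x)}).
|1433531/23|_19 = 1/130321

Step 1 — compute v_19(x) by factoring powers of 19 out of the numerator and denominator: v_19(1433531/23) = 4. Step 2 — apply |x|_p = p^{-v_p(x)} = 19^{-4} = 1/130321.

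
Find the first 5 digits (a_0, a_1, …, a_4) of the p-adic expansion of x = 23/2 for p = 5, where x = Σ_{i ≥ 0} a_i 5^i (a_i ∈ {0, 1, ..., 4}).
(a_0, …, a_4) = (4, 4, 2, 2, 2)

v_5(23/2) = 0 (numerator and denominator both coprime to 5), so x ∈ ℤ_5^×. Compute digits iteratively via a_i = x_i mod 5, x_{i+1} = (x_i − a_i)/5, with x_0 = x:
  x_0 = 23/2;  a_0 = 4;  x_1 = (x_0 − 4)/5 = 3/2
  x_1 = 3/2;  a_1 = 4;  x_2 = (x_1 − 4)/5 = -1/2
  x_2 = -1/2;  a_2 = 2;  x_3 = (x_2 − 2)/5 = -1/2
  x_3 = -1/2;  a_3 = 2;  x_4 = (x_3 − 2)/5 = -1/2
  x_4 = -1/2;  a_4 = 2;  x_5 = (x_4 − 2)/5 = -1/2
Digits: (4, 4, 2, 2, 2).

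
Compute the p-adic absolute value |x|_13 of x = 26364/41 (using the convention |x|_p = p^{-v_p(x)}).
|26364/41|_13 = 1/2197

Step 1 — compute v_13(x) by factoring powers of 13 out of the numerator and denominator: v_13(26364/41) = 3. Step 2 — apply |x|_p = p^{-v_p(x)} = 13^{-3} = 1/2197.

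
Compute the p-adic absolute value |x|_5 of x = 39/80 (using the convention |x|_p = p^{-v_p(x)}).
|39/80|_5 = 5

Step 1 — compute v_5(x) by factoring powers of 5 out of the numerator and denominator: v_5(39/80) = -1. Step 2 — apply |x|_p = p^{-v_p(x)} = 5^{1} = 5.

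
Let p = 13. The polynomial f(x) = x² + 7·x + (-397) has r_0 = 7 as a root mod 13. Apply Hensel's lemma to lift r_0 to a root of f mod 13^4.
r_3 = 18402 (mod 28561)

Hensel: r_{i+1} = r_i − f(r_i)·(f′(r_i))^{-1} mod 13^{i+2}, f′(x) = 2x + 7. Iterate:
  r_0 = 7 (mod 13)
  r_1 = 150 (mod 169)
  r_2 = 826 (mod 2197)
  r_3 = 18402 (mod 28561)
Final: r = 18402 satisfies f(r) ≡ 0 mod 13^4.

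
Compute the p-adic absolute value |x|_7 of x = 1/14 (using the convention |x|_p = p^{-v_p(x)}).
|1/14|_7 = 7

Step 1 — compute v_7(x) by factoring powers of 7 out of the numerator and denominator: v_7(1/14) = -1. Step 2 — apply |x|_p = p^{-v_p(x)} = 7^{1} = 7.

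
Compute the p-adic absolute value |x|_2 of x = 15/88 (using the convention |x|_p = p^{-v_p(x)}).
|15/88|_2 = 8

Step 1 — compute v_2(x) by factoring powers of 2 out of the numerator and denominator: v_2(15/88) = -3. Step 2 — apply |x|_p = p^{-v_p(x)} = 2^{3} = 8.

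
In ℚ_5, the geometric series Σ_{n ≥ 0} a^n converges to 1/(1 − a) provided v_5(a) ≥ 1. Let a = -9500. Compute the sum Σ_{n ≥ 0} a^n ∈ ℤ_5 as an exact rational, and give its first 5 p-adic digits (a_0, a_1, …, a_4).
Σ a^n = 1/(1 − a) = 1/9501;  first 5 digits = (1, 0, 0, 4, 4)

v_5(a) = 3 ≥ 1, so the series converges in ℤ_5 to 1/(1 − a) = 1/(1 − (-9500)) = 1/9501. Expand this rational in ℤ_5: compute digits iteratively via d_i = x_i mod 5, x_{i+1} = (x_i − d_i)/5. The first 5 digits are (1, 0, 0, 4, 4).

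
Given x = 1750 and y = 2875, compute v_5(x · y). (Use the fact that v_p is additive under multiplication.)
v_5(5031250) = 6

v_p(x) = 3 (factor: 1750 = 5^3 · 14); v_p(y) = 3 (factor: 2875 = 5^3 · 23). Additivity: v_p(xy) = v_p(x) + v_p(y) = 3 + 3 = 6. (Direct check: xy = 5031250 = 5^6 · (322).)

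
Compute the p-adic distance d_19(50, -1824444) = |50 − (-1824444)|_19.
d_19(50, -1824444) = 1/130321

Step 1 — x − y = 50 − (-1824444) = 1824494. Step 2 — v_19(1824494) = 4 (factor: 1824494 = (19^4 · 14); the sign does not affect v_p). Step 3 — |x − y|_19 = 19^{-4} = 1/130321.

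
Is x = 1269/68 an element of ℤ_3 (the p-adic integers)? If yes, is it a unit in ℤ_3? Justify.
x ∈ ℤ_3 but not a unit; v_3(x) = 3 > 0

ℤ_3 = {x ∈ ℚ_3 : v_3(x) ≥ 0} and ℤ_3^× = {x ∈ ℤ_3 : v_3(x) = 0}. Here v_3(1269/68) = v_3(num) − v_3(den) = 3; compare against these criteria.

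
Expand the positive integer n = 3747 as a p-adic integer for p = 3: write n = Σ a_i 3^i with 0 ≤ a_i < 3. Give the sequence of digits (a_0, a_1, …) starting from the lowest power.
(a_0, a_1, …) = (0, 1, 2, 0, 1, 0, 2, 1)

Repeated division by 3 gives the digits low-to-high: 3747 = 1·3^1 + 2·3^2 + 1·3^4 + 2·3^6 + 1·3^7. Digit sequence: (0, 1, 2, 0, 1, 0, 2, 1).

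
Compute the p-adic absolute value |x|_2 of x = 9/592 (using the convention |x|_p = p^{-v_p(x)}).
|9/592|_2 = 16

Step 1 — compute v_2(x) by factoring powers of 2 out of the numerator and denominator: v_2(9/592) = -4. Step 2 — apply |x|_p = p^{-v_p(x)} = 2^{4} = 16.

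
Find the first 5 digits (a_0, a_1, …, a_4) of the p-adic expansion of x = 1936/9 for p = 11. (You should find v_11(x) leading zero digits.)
(a_0, …, a_4) = (0, 0, 3, 6, 8)

v_11(1936/9) = 2, so a_0 = ... = a_1 = 0. Factor out: x = 11^2 · u with u = 16/9 a unit in ℤ_11. Expand u iteratively via a_{v+i} = u_i mod 11, u_{i+1} = (u_i − a_{v+i})/11:
  u_0 = 16/9;  a_2 = 3;  u_1 = (u_0 − 3)/11 = -1/9
  u_1 = -1/9;  a_3 = 6;  u_2 = (u_1 − 6)/11 = -5/9
  u_2 = -5/9;  a_4 = 8;  u_3 = (u_2 − 8)/11 = -7/9
Digits: (0, 0, 3, 6, 8).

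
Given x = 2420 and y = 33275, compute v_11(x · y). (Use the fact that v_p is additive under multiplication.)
v_11(80525500) = 5

v_p(x) = 2 (factor: 2420 = 11^2 · 20); v_p(y) = 3 (factor: 33275 = 11^3 · 25). Additivity: v_p(xy) = v_p(x) + v_p(y) = 2 + 3 = 5. (Direct check: xy = 80525500 = 11^5 · (500).)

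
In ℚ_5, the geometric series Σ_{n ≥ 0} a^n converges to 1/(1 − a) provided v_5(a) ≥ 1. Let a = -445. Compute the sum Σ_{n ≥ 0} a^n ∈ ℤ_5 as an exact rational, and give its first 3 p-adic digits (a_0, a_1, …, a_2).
Σ a^n = 1/(1 − a) = 1/446;  first 3 digits = (1, 1, 3)

v_5(a) = 1 ≥ 1, so the series converges in ℤ_5 to 1/(1 − a) = 1/(1 − (-445)) = 1/446. Expand this rational in ℤ_5: compute digits iteratively via d_i = x_i mod 5, x_{i+1} = (x_i − d_i)/5. The first 3 digits are (1, 1, 3).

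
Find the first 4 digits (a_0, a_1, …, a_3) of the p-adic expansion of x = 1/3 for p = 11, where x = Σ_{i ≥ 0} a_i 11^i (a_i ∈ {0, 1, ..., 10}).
(a_0, …, a_3) = (4, 7, 3, 7)

v_11(1/3) = 0 (numerator and denominator both coprime to 11), so x ∈ ℤ_11^×. Compute digits iteratively via a_i = x_i mod 11, x_{i+1} = (x_i − a_i)/11, with x_0 = x:
  x_0 = 1/3;  a_0 = 4;  x_1 = (x_0 − 4)/11 = -1/3
  x_1 = -1/3;  a_1 = 7;  x_2 = (x_1 − 7)/11 = -2/3
  x_2 = -2/3;  a_2 = 3;  x_3 = (x_2 − 3)/11 = -1/3
  x_3 = -1/3;  a_3 = 7;  x_4 = (x_3 − 7)/11 = -2/3
Digits: (4, 7, 3, 7).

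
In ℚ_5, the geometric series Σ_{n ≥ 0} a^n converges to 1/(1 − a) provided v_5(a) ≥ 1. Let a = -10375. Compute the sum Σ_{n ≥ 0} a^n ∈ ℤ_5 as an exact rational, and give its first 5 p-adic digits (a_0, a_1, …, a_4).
Σ a^n = 1/(1 − a) = 1/10376;  first 5 digits = (1, 0, 0, 2, 3)

v_5(a) = 3 ≥ 1, so the series converges in ℤ_5 to 1/(1 − a) = 1/(1 − (-10375)) = 1/10376. Expand this rational in ℤ_5: compute digits iteratively via d_i = x_i mod 5, x_{i+1} = (x_i − d_i)/5. The first 5 digits are (1, 0, 0, 2, 3).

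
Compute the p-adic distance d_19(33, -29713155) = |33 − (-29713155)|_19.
d_19(33, -29713155) = 1/2476099

Step 1 — x − y = 33 − (-29713155) = 29713188. Step 2 — v_19(29713188) = 5 (factor: 29713188 = (19^5 · 12); the sign does not affect v_p). Step 3 — |x − y|_19 = 19^{-5} = 1/2476099.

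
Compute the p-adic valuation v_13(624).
v_13(624) = 1

v_13(n) is the largest exponent k such that 13^k divides n. Factor out: 624 = 13^1 · 48. (Sign doesn't affect v_p.) So v_13(624) = 1.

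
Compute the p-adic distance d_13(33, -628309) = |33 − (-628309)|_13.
d_13(33, -628309) = 1/28561

Step 1 — x − y = 33 − (-628309) = 628342. Step 2 — v_13(628342) = 4 (factor: 628342 = (13^4 · 22); the sign does not affect v_p). Step 3 — |x − y|_13 = 13^{-4} = 1/28561.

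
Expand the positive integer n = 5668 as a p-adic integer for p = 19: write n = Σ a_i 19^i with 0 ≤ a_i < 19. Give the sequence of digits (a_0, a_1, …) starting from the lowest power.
(a_0, a_1, …) = (6, 13, 15)

Repeated division by 19 gives the digits low-to-high: 5668 = 6 + 13·19^1 + 15·19^2. Digit sequence: (6, 13, 15).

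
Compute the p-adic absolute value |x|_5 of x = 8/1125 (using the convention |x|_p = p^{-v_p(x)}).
|8/1125|_5 = 125

Step 1 — compute v_5(x) by factoring powers of 5 out of the numerator and denominator: v_5(8/1125) = -3. Step 2 — apply |x|_p = p^{-v_p(x)} = 5^{3} = 125.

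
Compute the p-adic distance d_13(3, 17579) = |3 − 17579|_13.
d_13(3, 17579) = 1/2197

Step 1 — x − y = 3 − 17579 = -17576. Step 2 — v_13(-17576) = 3 (factor: -17576 = −(13^3 · 8); the sign does not affect v_p). Step 3 — |x − y|_13 = 13^{-3} = 1/2197.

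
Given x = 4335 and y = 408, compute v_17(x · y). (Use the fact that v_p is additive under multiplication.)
v_17(1768680) = 3

v_p(x) = 2 (factor: 4335 = 17^2 · 15); v_p(y) = 1 (factor: 408 = 17^1 · 24). Additivity: v_p(xy) = v_p(x) + v_p(y) = 2 + 1 = 3. (Direct check: xy = 1768680 = 17^3 · (360).)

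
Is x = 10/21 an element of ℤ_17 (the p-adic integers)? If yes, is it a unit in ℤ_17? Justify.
x ∈ ℤ_17^× (unit); v_17(x) = 0

ℤ_17 = {x ∈ ℚ_17 : v_17(x) ≥ 0} and ℤ_17^× = {x ∈ ℤ_17 : v_17(x) = 0}. Here v_17(10/21) = v_17(num) − v_17(den) = 0; compare against these criteria.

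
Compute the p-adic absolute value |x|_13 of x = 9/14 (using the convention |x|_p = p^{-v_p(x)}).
|9/14|_13 = 1

Step 1 — compute v_13(x) by factoring powers of 13 out of the numerator and denominator: v_13(9/14) = 0. Step 2 — apply |x|_p = p^{-v_p(x)} = 13^{0} = 1.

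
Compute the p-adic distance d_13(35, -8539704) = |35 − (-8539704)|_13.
d_13(35, -8539704) = 1/371293

Step 1 — x − y = 35 − (-8539704) = 8539739. Step 2 — v_13(8539739) = 5 (factor: 8539739 = (13^5 · 23); the sign does not affect v_p). Step 3 — |x − y|_13 = 13^{-5} = 1/371293.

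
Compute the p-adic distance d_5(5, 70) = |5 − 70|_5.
d_5(5, 70) = 1/5

Step 1 — x − y = 5 − 70 = -65. Step 2 — v_5(-65) = 1 (factor: -65 = −(5^1 · 13); the sign does not affect v_p). Step 3 — |x − y|_5 = 5^{-1} = 1/5.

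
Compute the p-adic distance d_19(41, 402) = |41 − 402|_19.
d_19(41, 402) = 1/361

Step 1 — x − y = 41 − 402 = -361. Step 2 — v_19(-361) = 2 (factor: -361 = −(19^2 · 1); the sign does not affect v_p). Step 3 — |x − y|_19 = 19^{-2} = 1/361.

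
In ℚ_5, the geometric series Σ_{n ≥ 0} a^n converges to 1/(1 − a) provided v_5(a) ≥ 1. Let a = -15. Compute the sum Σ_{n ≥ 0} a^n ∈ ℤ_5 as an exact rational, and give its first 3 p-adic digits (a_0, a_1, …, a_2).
Σ a^n = 1/(1 − a) = 1/16;  first 3 digits = (1, 2, 3)

v_5(a) = 1 ≥ 1, so the series converges in ℤ_5 to 1/(1 − a) = 1/(1 − (-15)) = 1/16. Expand this rational in ℤ_5: compute digits iteratively via d_i = x_i mod 5, x_{i+1} = (x_i − d_i)/5. The first 3 digits are (1, 2, 3).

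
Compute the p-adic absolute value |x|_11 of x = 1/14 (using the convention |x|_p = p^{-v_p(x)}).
|1/14|_11 = 1

Step 1 — compute v_11(x) by factoring powers of 11 out of the numerator and denominator: v_11(1/14) = 0. Step 2 — apply |x|_p = p^{-v_p(x)} = 11^{0} = 1.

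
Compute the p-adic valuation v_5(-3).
v_5(-3) = 0

v_5(n) is the largest exponent k such that 5^k divides n. Factor out: -3 = -5^0 · 3. (Sign doesn't affect v_p.) So v_5(-3) = 0.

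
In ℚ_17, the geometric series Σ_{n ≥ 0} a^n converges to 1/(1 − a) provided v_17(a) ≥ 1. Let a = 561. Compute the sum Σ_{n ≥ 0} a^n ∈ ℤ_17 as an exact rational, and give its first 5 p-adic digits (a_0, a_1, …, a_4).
Σ a^n = 1/(1 − a) = -1/560;  first 5 digits = (1, 16, 2, 12, 10)

v_17(a) = 1 ≥ 1, so the series converges in ℤ_17 to 1/(1 − a) = 1/(1 − 561) = -1/560. Expand this rational in ℤ_17: compute digits iteratively via d_i = x_i mod 17, x_{i+1} = (x_i − d_i)/17. The first 5 digits are (1, 16, 2, 12, 10).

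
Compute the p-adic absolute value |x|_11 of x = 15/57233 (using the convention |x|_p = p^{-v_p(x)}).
|15/57233|_11 = 1331

Step 1 — compute v_11(x) by factoring powers of 11 out of the numerator and denominator: v_11(15/57233) = -3. Step 2 — apply |x|_p = p^{-v_p(x)} = 11^{3} = 1331.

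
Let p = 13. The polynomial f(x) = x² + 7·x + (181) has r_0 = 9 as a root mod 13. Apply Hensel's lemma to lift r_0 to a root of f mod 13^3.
r_2 = 165 (mod 2197)

Hensel: r_{i+1} = r_i − f(r_i)·(f′(r_i))^{-1} mod 13^{i+2}, f′(x) = 2x + 7. Iterate:
  r_0 = 9 (mod 13)
  r_1 = 165 (mod 169)
  r_2 = 165 (mod 2197)
Final: r = 165 satisfies f(r) ≡ 0 mod 13^3.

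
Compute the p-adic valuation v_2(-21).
v_2(-21) = 0

v_2(n) is the largest exponent k such that 2^k divides n. Factor out: -21 = -2^0 · 21. (Sign doesn't affect v_p.) So v_2(-21) = 0.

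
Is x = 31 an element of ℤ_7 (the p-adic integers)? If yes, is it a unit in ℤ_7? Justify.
x ∈ ℤ_7^× (unit); v_7(x) = 0

ℤ_7 = {x ∈ ℚ_7 : v_7(x) ≥ 0} and ℤ_7^× = {x ∈ ℤ_7 : v_7(x) = 0}. Here v_7(31) = v_7(num) − v_7(den) = 0; compare against these criteria.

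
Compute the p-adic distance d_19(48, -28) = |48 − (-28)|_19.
d_19(48, -28) = 1/19

Step 1 — x − y = 48 − (-28) = 76. Step 2 — v_19(76) = 1 (factor: 76 = (19^1 · 4); the sign does not affect v_p). Step 3 — |x − y|_19 = 19^{-1} = 1/19.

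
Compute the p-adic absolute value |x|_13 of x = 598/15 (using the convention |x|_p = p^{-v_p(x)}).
|598/15|_13 = 1/13

Step 1 — compute v_13(x) by factoring powers of 13 out of the numerator and denominator: v_13(598/15) = 1. Step 2 — apply |x|_p = p^{-v_p(x)} = 13^{-1} = 1/13.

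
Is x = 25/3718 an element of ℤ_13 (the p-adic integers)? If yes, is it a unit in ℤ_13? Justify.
x ∉ ℤ_13 (v_13(x) = -2 < 0)

ℤ_13 = {x ∈ ℚ_13 : v_13(x) ≥ 0} and ℤ_13^× = {x ∈ ℤ_13 : v_13(x) = 0}. Here v_13(25/3718) = v_13(num) − v_13(den) = -2; compare against these criteria.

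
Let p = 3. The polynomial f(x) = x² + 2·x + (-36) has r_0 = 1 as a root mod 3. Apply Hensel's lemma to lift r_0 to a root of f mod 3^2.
r_1 = 7 (mod 9)

Hensel: r_{i+1} = r_i − f(r_i)·(f′(r_i))^{-1} mod 3^{i+2}, f′(x) = 2x + 2. Iterate:
  r_0 = 1 (mod 3)
  r_1 = 7 (mod 9)
Final: r = 7 satisfies f(r) ≡ 0 mod 3^2.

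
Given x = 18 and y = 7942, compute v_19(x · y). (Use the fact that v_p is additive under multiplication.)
v_19(142956) = 2

v_p(x) = 0 (factor: 18 = 19^0 · 18); v_p(y) = 2 (factor: 7942 = 19^2 · 22). Additivity: v_p(xy) = v_p(x) + v_p(y) = 0 + 2 = 2. (Direct check: xy = 142956 = 19^2 · (396).)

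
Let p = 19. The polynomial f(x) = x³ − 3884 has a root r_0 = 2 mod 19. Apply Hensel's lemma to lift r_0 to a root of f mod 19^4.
r_3 = 33898 (mod 130321)

Hensel: r_{i+1} = r_i − f(r_i)/f′(r_i) mod 19^{i+2}, where f′(x) = 3x². Iterate:
  r_0 = 2 (mod 19)
  r_1 = 325 (mod 361)
  r_2 = 6462 (mod 6859)
  r_3 = 33898 (mod 130321)
Final: r = 33898 with f(r) ≡ 0 mod 19^4.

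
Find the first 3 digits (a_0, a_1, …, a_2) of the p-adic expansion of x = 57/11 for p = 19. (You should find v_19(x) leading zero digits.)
(a_0, …, a_2) = (0, 2, 12)

v_19(57/11) = 1, so a_0 = ... = a_0 = 0. Factor out: x = 19^1 · u with u = 3/11 a unit in ℤ_19. Expand u iteratively via a_{v+i} = u_i mod 19, u_{i+1} = (u_i − a_{v+i})/19:
  u_0 = 3/11;  a_1 = 2;  u_1 = (u_0 − 2)/19 = -1/11
  u_1 = -1/11;  a_2 = 12;  u_2 = (u_1 − 12)/19 = -7/11
Digits: (0, 2, 12).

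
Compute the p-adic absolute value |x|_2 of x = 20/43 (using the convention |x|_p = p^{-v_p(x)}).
|20/43|_2 = 1/4

Step 1 — compute v_2(x) by factoring powers of 2 out of the numerator and denominator: v_2(20/43) = 2. Step 2 — apply |x|_p = p^{-v_p(x)} = 2^{-2} = 1/4.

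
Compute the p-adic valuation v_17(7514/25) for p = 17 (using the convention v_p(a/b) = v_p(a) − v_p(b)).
v_17(7514/25) = 2

Factor powers of 17 from the numerator and denominator of the reduced fraction: 7514 = 17^2 · 26 and 25 = 17^0 · 25. Apply v_p(a/b) = v_p(a) − v_p(b): v_17(7514/25) = 2 − 0 = 2.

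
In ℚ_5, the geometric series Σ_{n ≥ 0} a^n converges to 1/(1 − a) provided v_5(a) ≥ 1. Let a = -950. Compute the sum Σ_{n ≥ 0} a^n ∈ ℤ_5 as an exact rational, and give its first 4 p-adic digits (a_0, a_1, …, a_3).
Σ a^n = 1/(1 − a) = 1/951;  first 4 digits = (1, 0, 2, 2)

v_5(a) = 2 ≥ 1, so the series converges in ℤ_5 to 1/(1 − a) = 1/(1 − (-950)) = 1/951. Expand this rational in ℤ_5: compute digits iteratively via d_i = x_i mod 5, x_{i+1} = (x_i − d_i)/5. The first 4 digits are (1, 0, 2, 2).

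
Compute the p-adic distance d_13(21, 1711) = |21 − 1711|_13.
d_13(21, 1711) = 1/169

Step 1 — x − y = 21 − 1711 = -1690. Step 2 — v_13(-1690) = 2 (factor: -1690 = −(13^2 · 10); the sign does not affect v_p). Step 3 — |x − y|_13 = 13^{-2} = 1/169.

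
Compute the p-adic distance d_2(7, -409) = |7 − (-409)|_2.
d_2(7, -409) = 1/32

Step 1 — x − y = 7 − (-409) = 416. Step 2 — v_2(416) = 5 (factor: 416 = (2^5 · 13); the sign does not affect v_p). Step 3 — |x − y|_2 = 2^{-5} = 1/32.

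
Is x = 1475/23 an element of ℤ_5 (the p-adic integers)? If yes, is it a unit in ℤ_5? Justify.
x ∈ ℤ_5 but not a unit; v_5(x) = 2 > 0

ℤ_5 = {x ∈ ℚ_5 : v_5(x) ≥ 0} and ℤ_5^× = {x ∈ ℤ_5 : v_5(x) = 0}. Here v_5(1475/23) = v_5(num) − v_5(den) = 2; compare against these criteria.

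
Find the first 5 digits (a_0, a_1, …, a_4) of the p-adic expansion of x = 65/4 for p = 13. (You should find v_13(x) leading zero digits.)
(a_0, …, a_4) = (0, 11, 9, 9, 9)

v_13(65/4) = 1, so a_0 = ... = a_0 = 0. Factor out: x = 13^1 · u with u = 5/4 a unit in ℤ_13. Expand u iteratively via a_{v+i} = u_i mod 13, u_{i+1} = (u_i − a_{v+i})/13:
  u_0 = 5/4;  a_1 = 11;  u_1 = (u_0 − 11)/13 = -3/4
  u_1 = -3/4;  a_2 = 9;  u_2 = (u_1 − 9)/13 = -3/4
  u_2 = -3/4;  a_3 = 9;  u_3 = (u_2 − 9)/13 = -3/4
  u_3 = -3/4;  a_4 = 9;  u_4 = (u_3 − 9)/13 = -3/4
Digits: (0, 11, 9, 9, 9).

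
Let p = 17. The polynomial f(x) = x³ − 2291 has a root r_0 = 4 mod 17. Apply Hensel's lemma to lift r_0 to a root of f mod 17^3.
r_2 = 225 (mod 4913)

Hensel: r_{i+1} = r_i − f(r_i)/f′(r_i) mod 17^{i+2}, where f′(x) = 3x². Iterate:
  r_0 = 4 (mod 17)
  r_1 = 225 (mod 289)
  r_2 = 225 (mod 4913)
Final: r = 225 with f(r) ≡ 0 mod 17^3.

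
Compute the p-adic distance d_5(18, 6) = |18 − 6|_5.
d_5(18, 6) = 1

Step 1 — x − y = 18 − 6 = 12. Step 2 — v_5(12) = 0 (factor: 12 = (5^0 · 12); the sign does not affect v_p). Step 3 — |x − y|_5 = 5^{0} = 1.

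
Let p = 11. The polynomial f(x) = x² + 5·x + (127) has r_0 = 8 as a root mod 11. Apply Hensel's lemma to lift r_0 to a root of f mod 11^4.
r_3 = 118 (mod 14641)

Hensel: r_{i+1} = r_i − f(r_i)·(f′(r_i))^{-1} mod 11^{i+2}, f′(x) = 2x + 5. Iterate:
  r_0 = 8 (mod 11)
  r_1 = 118 (mod 121)
  r_2 = 118 (mod 1331)
  r_3 = 118 (mod 14641)
Final: r = 118 satisfies f(r) ≡ 0 mod 11^4.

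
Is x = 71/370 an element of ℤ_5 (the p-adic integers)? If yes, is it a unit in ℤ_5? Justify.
x ∉ ℤ_5 (v_5(x) = -1 < 0)

ℤ_5 = {x ∈ ℚ_5 : v_5(x) ≥ 0} and ℤ_5^× = {x ∈ ℤ_5 : v_5(x) = 0}. Here v_5(71/370) = v_5(num) − v_5(den) = -1; compare against these criteria.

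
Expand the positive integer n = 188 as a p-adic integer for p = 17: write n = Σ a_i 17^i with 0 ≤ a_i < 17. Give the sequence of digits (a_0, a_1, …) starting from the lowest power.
(a_0, a_1, …) = (1, 11)

Repeated division by 17 gives the digits low-to-high: 188 = 1 + 11·17^1. Digit sequence: (1, 11).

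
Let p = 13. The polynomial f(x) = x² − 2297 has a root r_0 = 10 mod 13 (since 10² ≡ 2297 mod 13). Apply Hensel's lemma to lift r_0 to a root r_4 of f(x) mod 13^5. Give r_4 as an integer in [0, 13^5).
r_4 = 204331 (mod 371293)

Hensel's recurrence: r_{i+1} = r_i − f(r_i)·(f′(r_i))^{-1} mod 13^{i+2}, with f′(x) = 2x. Iterate:
  r_0 = 10 (mod 13)
  r_1 = 10 (mod 169)
  r_2 = 10 (mod 2197)
  r_3 = 4404 (mod 28561)
  r_4 = 204331 (mod 371293)
Final: r_4 = 204331, and one checks f(r_4) ≡ 0 mod 13^5.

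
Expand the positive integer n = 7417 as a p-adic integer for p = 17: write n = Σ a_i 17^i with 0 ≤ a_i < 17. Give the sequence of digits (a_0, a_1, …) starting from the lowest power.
(a_0, a_1, …) = (5, 11, 8, 1)

Repeated division by 17 gives the digits low-to-high: 7417 = 5 + 11·17^1 + 8·17^2 + 1·17^3. Digit sequence: (5, 11, 8, 1).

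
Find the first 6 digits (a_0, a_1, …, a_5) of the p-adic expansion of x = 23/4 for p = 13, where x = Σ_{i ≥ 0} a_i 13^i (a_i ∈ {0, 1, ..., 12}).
(a_0, …, a_5) = (9, 3, 3, 3, 3, 3)

v_13(23/4) = 0 (numerator and denominator both coprime to 13), so x ∈ ℤ_13^×. Compute digits iteratively via a_i = x_i mod 13, x_{i+1} = (x_i − a_i)/13, with x_0 = x:
  x_0 = 23/4;  a_0 = 9;  x_1 = (x_0 − 9)/13 = -1/4
  x_1 = -1/4;  a_1 = 3;  x_2 = (x_1 − 3)/13 = -1/4
  x_2 = -1/4;  a_2 = 3;  x_3 = (x_2 − 3)/13 = -1/4
  x_3 = -1/4;  a_3 = 3;  x_4 = (x_3 − 3)/13 = -1/4
  x_4 = -1/4;  a_4 = 3;  x_5 = (x_4 − 3)/13 = -1/4
  x_5 = -1/4;  a_5 = 3;  x_6 = (x_5 − 3)/13 = -1/4
Digits: (9, 3, 3, 3, 3, 3).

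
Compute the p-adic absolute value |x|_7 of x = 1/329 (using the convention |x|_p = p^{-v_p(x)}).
|1/329|_7 = 7

Step 1 — compute v_7(x) by factoring powers of 7 out of the numerator and denominator: v_7(1/329) = -1. Step 2 — apply |x|_p = p^{-v_p(x)} = 7^{1} = 7.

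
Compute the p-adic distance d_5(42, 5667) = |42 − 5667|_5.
d_5(42, 5667) = 1/625

Step 1 — x − y = 42 − 5667 = -5625. Step 2 — v_5(-5625) = 4 (factor: -5625 = −(5^4 · 9); the sign does not affect v_p). Step 3 — |x − y|_5 = 5^{-4} = 1/625.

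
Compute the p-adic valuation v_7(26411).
v_7(26411) = 4

v_7(n) is the largest exponent k such that 7^k divides n. Factor out: 26411 = 7^4 · 11. (Sign doesn't affect v_p.) So v_7(26411) = 4.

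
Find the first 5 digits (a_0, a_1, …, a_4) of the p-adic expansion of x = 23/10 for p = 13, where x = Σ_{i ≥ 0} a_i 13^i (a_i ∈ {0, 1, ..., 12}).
(a_0, …, a_4) = (1, 4, 1, 9, 11)

v_13(23/10) = 0 (numerator and denominator both coprime to 13), so x ∈ ℤ_13^×. Compute digits iteratively via a_i = x_i mod 13, x_{i+1} = (x_i − a_i)/13, with x_0 = x:
  x_0 = 23/10;  a_0 = 1;  x_1 = (x_0 − 1)/13 = 1/10
  x_1 = 1/10;  a_1 = 4;  x_2 = (x_1 − 4)/13 = -3/10
  x_2 = -3/10;  a_2 = 1;  x_3 = (x_2 − 1)/13 = -1/10
  x_3 = -1/10;  a_3 = 9;  x_4 = (x_3 − 9)/13 = -7/10
  x_4 = -7/10;  a_4 = 11;  x_5 = (x_4 − 11)/13 = -9/10
Digits: (1, 4, 1, 9, 11).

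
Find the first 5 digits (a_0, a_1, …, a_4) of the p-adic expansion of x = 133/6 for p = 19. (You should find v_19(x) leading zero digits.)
(a_0, …, a_4) = (0, 17, 15, 15, 15)

v_19(133/6) = 1, so a_0 = ... = a_0 = 0. Factor out: x = 19^1 · u with u = 7/6 a unit in ℤ_19. Expand u iteratively via a_{v+i} = u_i mod 19, u_{i+1} = (u_i − a_{v+i})/19:
  u_0 = 7/6;  a_1 = 17;  u_1 = (u_0 − 17)/19 = -5/6
  u_1 = -5/6;  a_2 = 15;  u_2 = (u_1 − 15)/19 = -5/6
  u_2 = -5/6;  a_3 = 15;  u_3 = (u_2 − 15)/19 = -5/6
  u_3 = -5/6;  a_4 = 15;  u_4 = (u_3 − 15)/19 = -5/6
Digits: (0, 17, 15, 15, 15).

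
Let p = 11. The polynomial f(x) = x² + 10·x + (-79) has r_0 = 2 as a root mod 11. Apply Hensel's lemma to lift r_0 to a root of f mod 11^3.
r_2 = 827 (mod 1331)

Hensel: r_{i+1} = r_i − f(r_i)·(f′(r_i))^{-1} mod 11^{i+2}, f′(x) = 2x + 10. Iterate:
  r_0 = 2 (mod 11)
  r_1 = 101 (mod 121)
  r_2 = 827 (mod 1331)
Final: r = 827 satisfies f(r) ≡ 0 mod 11^3.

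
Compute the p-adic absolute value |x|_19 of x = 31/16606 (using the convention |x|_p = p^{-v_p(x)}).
|31/16606|_19 = 361

Step 1 — compute v_19(x) by factoring powers of 19 out of the numerator and denominator: v_19(31/16606) = -2. Step 2 — apply |x|_p = p^{-v_p(x)} = 19^{2} = 361.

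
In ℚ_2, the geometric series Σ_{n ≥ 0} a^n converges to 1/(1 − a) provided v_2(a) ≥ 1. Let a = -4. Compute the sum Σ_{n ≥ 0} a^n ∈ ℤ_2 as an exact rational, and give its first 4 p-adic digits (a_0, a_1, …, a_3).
Σ a^n = 1/(1 − a) = 1/5;  first 4 digits = (1, 0, 1, 1)

v_2(a) = 2 ≥ 1, so the series converges in ℤ_2 to 1/(1 − a) = 1/(1 − (-4)) = 1/5. Expand this rational in ℤ_2: compute digits iteratively via d_i = x_i mod 2, x_{i+1} = (x_i − d_i)/2. The first 4 digits are (1, 0, 1, 1).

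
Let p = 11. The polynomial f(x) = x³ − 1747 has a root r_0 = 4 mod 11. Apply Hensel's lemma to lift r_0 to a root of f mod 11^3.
r_2 = 1181 (mod 1331)

Hensel: r_{i+1} = r_i − f(r_i)/f′(r_i) mod 11^{i+2}, where f′(x) = 3x². Iterate:
  r_0 = 4 (mod 11)
  r_1 = 92 (mod 121)
  r_2 = 1181 (mod 1331)
Final: r = 1181 with f(r) ≡ 0 mod 11^3.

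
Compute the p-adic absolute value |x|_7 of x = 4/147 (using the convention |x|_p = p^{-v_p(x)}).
|4/147|_7 = 49

Step 1 — compute v_7(x) by factoring powers of 7 out of the numerator and denominator: v_7(4/147) = -2. Step 2 — apply |x|_p = p^{-v_p(x)} = 7^{2} = 49.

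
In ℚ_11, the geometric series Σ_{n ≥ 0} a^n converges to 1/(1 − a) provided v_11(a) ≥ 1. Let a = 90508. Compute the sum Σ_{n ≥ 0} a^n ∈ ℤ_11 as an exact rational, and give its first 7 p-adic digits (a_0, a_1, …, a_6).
Σ a^n = 1/(1 − a) = -1/90507;  first 7 digits = (1, 0, 0, 2, 6, 0, 4)

v_11(a) = 3 ≥ 1, so the series converges in ℤ_11 to 1/(1 − a) = 1/(1 − 90508) = -1/90507. Expand this rational in ℤ_11: compute digits iteratively via d_i = x_i mod 11, x_{i+1} = (x_i − d_i)/11. The first 7 digits are (1, 0, 0, 2, 6, 0, 4).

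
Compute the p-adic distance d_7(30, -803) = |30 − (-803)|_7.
d_7(30, -803) = 1/49

Step 1 — x − y = 30 − (-803) = 833. Step 2 — v_7(833) = 2 (factor: 833 = (7^2 · 17); the sign does not affect v_p). Step 3 — |x − y|_7 = 7^{-2} = 1/49.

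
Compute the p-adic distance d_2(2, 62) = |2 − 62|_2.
d_2(2, 62) = 1/4

Step 1 — x − y = 2 − 62 = -60. Step 2 — v_2(-60) = 2 (factor: -60 = −(2^2 · 15); the sign does not affect v_p). Step 3 — |x − y|_2 = 2^{-2} = 1/4.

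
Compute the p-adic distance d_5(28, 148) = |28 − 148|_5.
d_5(28, 148) = 1/5

Step 1 — x − y = 28 − 148 = -120. Step 2 — v_5(-120) = 1 (factor: -120 = −(5^1 · 24); the sign does not affect v_p). Step 3 — |x − y|_5 = 5^{-1} = 1/5.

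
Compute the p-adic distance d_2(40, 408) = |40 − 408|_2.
d_2(40, 408) = 1/16

Step 1 — x − y = 40 − 408 = -368. Step 2 — v_2(-368) = 4 (factor: -368 = −(2^4 · 23); the sign does not affect v_p). Step 3 — |x − y|_2 = 2^{-4} = 1/16.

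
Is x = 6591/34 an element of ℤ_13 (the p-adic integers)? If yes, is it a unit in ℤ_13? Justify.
x ∈ ℤ_13 but not a unit; v_13(x) = 3 > 0

ℤ_13 = {x ∈ ℚ_13 : v_13(x) ≥ 0} and ℤ_13^× = {x ∈ ℤ_13 : v_13(x) = 0}. Here v_13(6591/34) = v_13(num) − v_13(den) = 3; compare against these criteria.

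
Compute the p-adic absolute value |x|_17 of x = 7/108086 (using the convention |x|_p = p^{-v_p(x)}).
|7/108086|_17 = 4913

Step 1 — compute v_17(x) by factoring powers of 17 out of the numerator and denominator: v_17(7/108086) = -3. Step 2 — apply |x|_p = p^{-v_p(x)} = 17^{3} = 4913.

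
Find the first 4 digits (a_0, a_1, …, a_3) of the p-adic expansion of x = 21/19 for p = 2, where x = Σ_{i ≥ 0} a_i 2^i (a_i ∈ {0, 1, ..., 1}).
(a_0, …, a_3) = (1, 1, 1, 0)

v_2(21/19) = 0 (numerator and denominator both coprime to 2), so x ∈ ℤ_2^×. Compute digits iteratively via a_i = x_i mod 2, x_{i+1} = (x_i − a_i)/2, with x_0 = x:
  x_0 = 21/19;  a_0 = 1;  x_1 = (x_0 − 1)/2 = 1/19
  x_1 = 1/19;  a_1 = 1;  x_2 = (x_1 − 1)/2 = -9/19
  x_2 = -9/19;  a_2 = 1;  x_3 = (x_2 − 1)/2 = -14/19
  x_3 = -14/19;  a_3 = 0;  x_4 = (x_3 − 0)/2 = -7/19
Digits: (1, 1, 1, 0).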